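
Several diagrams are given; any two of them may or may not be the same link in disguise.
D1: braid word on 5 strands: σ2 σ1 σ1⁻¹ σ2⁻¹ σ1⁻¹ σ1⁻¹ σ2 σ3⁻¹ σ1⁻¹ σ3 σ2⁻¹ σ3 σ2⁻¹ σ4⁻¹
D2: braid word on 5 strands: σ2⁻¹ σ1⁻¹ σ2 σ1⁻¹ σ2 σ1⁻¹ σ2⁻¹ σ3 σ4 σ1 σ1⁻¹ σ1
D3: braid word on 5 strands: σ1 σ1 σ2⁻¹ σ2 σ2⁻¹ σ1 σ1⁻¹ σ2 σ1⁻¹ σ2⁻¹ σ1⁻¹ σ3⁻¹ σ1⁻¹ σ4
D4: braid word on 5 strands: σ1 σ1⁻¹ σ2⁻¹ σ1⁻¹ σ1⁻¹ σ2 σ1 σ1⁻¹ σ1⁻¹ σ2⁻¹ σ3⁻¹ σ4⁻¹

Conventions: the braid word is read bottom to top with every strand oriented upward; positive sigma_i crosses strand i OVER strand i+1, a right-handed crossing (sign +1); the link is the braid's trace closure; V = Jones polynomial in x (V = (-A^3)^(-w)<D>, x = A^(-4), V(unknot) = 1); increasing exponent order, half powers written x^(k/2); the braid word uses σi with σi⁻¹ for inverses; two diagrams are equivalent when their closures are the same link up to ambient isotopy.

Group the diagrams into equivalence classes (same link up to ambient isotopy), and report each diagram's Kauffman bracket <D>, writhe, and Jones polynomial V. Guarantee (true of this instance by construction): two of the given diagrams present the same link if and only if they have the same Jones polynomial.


equivalence classes: {D1, D4} | {D2} | {D3}
D1 (bracket A^-8 - A^-4 + 2 - A^4 + A^8 - A^12; 14 crossings at w = -4): V = -x^-6 + x^-5 - x^-4 + 2x^-3 - x^-2 + x^-1
V(D2) = -x^-5 + x^-4 - x^-3 + 2x^-2 - x^-1 + 2 - x  (w 0, c 12, <D> = -A^-4 + 2 - A^4 + 2A^8 - A^12 + A^16 - A^20)
V(D3) = 1  [14 crossings, <D> = A^-6, w = -2]
D4 (bracket A^-14 - A^-10 + 2A^-6 - A^-2 + A^2 - A^6; 12 crossings at w = -6): V = -x^-6 + x^-5 - x^-4 + 2x^-3 - x^-2 + x^-1
observation: V(x) takes 3 values over 4 diagrams, fixing the grouping


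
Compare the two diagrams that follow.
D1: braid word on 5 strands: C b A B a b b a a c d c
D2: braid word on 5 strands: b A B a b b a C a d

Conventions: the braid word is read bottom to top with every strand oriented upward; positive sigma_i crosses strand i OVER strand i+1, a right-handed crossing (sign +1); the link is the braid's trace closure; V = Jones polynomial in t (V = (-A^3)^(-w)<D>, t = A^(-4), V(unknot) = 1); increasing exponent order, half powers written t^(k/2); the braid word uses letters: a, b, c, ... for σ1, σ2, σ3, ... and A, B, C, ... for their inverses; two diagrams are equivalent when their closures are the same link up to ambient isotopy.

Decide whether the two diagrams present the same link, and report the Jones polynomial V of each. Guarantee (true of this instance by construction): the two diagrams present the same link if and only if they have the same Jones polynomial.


equivalent: yes
D1 (bracket -A^-6 + A^-2 - A^2 + 2A^6 - A^10 + A^14; 12 crossings at w = +6): V = t - t^2 + 2t^3 - t^4 + t^5 - t^6
D2 (bracket -A^-12 + A^-8 - A^-4 + 2 - A^4 + A^8; 10 crossings at w = +4): V = t - t^2 + 2t^3 - t^4 + t^5 - t^6
key observation: from 12 to 10 crossings by R-moves: one link, two diagrams


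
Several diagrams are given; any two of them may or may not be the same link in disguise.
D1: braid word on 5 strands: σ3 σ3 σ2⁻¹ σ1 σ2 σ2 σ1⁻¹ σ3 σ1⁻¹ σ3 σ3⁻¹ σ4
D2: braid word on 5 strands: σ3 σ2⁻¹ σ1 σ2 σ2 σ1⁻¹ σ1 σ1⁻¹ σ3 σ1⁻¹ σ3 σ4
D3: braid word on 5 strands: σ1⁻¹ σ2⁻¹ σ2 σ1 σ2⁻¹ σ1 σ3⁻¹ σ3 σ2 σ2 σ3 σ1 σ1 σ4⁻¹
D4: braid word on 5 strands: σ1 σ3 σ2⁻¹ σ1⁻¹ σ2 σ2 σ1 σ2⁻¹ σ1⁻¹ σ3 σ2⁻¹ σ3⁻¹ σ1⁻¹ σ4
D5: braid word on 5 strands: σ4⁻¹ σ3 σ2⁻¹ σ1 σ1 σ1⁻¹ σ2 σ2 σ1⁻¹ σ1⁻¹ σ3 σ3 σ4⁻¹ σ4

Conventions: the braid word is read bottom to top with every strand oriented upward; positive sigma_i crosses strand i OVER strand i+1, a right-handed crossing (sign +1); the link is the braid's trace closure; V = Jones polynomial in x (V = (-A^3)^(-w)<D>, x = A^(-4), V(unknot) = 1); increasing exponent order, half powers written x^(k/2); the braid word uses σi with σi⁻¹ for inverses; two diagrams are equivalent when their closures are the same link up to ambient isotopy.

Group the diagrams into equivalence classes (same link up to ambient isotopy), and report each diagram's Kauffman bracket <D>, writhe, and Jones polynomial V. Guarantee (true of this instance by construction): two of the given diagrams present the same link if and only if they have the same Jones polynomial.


equivalence classes: {D1, D2, D5} | {D3} | {D4}
D1 (bracket -A^-12 + 2A^-8 - 2A^-4 + 3 - 3A^4 + 2A^8 - A^12 + A^16; 12 crossings at w = +4): V = x^-1 - 1 + 2x - 3x^2 + 3x^3 - 2x^4 + 2x^5 - x^6
V(D2) = x^-1 - 1 + 2x - 3x^2 + 3x^3 - 2x^4 + 2x^5 - x^6  [12 crossings, <D> = -A^-12 + 2A^-8 - 2A^-4 + 3 - 3A^4 + 2A^8 - A^12 + A^16, w = +4]
D3 (bracket -A^-12 + A^-8 - A^-4 + 2 - A^4 + A^8; 14 crossings at w = +4): V = x - x^2 + 2x^3 - x^4 + x^5 - x^6
D4 (bracket 1; 14 crossings at w = 0): V = 1
V(D5) = x^-1 - 1 + 2x - 3x^2 + 3x^3 - 2x^4 + 2x^5 - x^6  (w +2, c 14, <D> = -A^-18 + 2A^-14 - 2A^-10 + 3A^-6 - 3A^-2 + 2A^2 - A^6 + A^10)
key observation: comparing 5 Jones polynomials yields 3 groups


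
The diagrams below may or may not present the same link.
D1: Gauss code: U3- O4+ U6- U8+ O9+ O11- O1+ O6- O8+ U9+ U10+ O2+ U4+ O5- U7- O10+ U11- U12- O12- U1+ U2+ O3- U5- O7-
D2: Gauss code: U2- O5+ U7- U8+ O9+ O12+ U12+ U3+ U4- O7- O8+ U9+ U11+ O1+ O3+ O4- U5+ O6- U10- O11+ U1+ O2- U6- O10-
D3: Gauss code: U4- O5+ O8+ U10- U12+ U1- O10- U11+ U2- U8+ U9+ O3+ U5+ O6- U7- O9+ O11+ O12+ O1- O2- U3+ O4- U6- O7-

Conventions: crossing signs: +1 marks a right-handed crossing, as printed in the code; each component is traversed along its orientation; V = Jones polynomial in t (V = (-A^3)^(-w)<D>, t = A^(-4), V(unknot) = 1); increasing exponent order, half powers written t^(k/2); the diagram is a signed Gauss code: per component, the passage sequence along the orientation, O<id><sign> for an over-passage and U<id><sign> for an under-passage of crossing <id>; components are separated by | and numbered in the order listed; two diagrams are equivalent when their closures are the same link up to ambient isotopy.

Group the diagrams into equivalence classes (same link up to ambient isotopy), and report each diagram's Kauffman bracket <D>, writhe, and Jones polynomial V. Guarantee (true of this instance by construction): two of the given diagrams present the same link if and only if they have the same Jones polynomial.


classes: {D1, D2, D3}
V(D1) = -t^-3 + 2t^-2 - 2t^-1 + 3 - 2t + 2t^2 - t^3  [12 crossings, <D> = -A^-12 + 2A^-8 - 2A^-4 + 3 - 2A^4 + 2A^8 - A^12, w = 0]
V(D2) = -t^-3 + 2t^-2 - 2t^-1 + 3 - 2t + 2t^2 - t^3  [12 crossings, <D> = -A^-6 + 2A^-2 - 2A^2 + 3A^6 - 2A^10 + 2A^14 - A^18, w = +2]
D3 (bracket -A^-12 + 2A^-8 - 2A^-4 + 3 - 2A^4 + 2A^8 - A^12; 12 crossings at w = 0): V = -t^-3 + 2t^-2 - 2t^-1 + 3 - 2t + 2t^2 - t^3
note: all 3 diagrams share one V(t), hence one class


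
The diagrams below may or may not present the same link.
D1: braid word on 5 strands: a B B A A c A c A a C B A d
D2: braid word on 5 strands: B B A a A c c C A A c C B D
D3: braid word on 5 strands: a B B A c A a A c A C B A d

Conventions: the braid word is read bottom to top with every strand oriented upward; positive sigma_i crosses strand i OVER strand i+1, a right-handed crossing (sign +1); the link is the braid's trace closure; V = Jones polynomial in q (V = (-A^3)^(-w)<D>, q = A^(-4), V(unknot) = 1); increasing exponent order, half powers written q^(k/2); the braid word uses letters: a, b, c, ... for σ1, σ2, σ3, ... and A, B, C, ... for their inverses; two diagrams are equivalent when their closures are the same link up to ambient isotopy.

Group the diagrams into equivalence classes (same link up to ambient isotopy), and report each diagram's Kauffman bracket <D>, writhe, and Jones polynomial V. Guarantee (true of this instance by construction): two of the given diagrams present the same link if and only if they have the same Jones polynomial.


grouping into links: {D1, D2, D3}
V(D1) = q^-8 - 2q^-7 + q^-6 - 2q^-5 + 2q^-4 + q^-2  (w -4, c 14, <D> = A^-4 + 2A^4 - 2A^8 + A^12 - 2A^16 + A^20)
V(D2) = q^-8 - 2q^-7 + q^-6 - 2q^-5 + 2q^-4 + q^-2  (w -6, c 14, <D> = A^-10 + 2A^-2 - 2A^2 + A^6 - 2A^10 + A^14)
D3 (bracket A^-4 + 2A^4 - 2A^8 + A^12 - 2A^16 + A^20; 14 crossings at w = -4): V = q^-8 - 2q^-7 + q^-6 - 2q^-5 + 2q^-4 + q^-2
why: all 3 diagrams share one V(q), hence one class


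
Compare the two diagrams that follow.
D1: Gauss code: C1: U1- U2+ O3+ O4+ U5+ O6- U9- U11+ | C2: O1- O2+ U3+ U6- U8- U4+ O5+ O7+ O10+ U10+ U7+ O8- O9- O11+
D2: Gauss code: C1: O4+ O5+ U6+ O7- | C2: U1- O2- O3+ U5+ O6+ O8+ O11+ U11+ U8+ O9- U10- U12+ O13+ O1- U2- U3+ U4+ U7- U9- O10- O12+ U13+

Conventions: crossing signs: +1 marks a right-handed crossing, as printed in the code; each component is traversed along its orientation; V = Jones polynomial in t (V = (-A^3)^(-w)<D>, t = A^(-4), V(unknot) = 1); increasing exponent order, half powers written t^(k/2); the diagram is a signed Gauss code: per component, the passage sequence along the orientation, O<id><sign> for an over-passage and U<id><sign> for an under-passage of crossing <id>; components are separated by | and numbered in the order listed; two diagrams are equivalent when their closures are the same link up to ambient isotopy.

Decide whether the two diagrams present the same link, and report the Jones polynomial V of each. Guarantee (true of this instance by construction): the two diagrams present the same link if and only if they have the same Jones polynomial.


same link: yes
V(D1) = -t^(1/2) - t^(5/2)  [11 crossings, <D> = A^-1 + A^7, w = +3]
D2 (bracket A^-1 + A^7; 13 crossings at w = +3): V = -t^(1/2) - t^(5/2)
note: Reidemeister moves carry D1 (11 crossings) to D2 (13)


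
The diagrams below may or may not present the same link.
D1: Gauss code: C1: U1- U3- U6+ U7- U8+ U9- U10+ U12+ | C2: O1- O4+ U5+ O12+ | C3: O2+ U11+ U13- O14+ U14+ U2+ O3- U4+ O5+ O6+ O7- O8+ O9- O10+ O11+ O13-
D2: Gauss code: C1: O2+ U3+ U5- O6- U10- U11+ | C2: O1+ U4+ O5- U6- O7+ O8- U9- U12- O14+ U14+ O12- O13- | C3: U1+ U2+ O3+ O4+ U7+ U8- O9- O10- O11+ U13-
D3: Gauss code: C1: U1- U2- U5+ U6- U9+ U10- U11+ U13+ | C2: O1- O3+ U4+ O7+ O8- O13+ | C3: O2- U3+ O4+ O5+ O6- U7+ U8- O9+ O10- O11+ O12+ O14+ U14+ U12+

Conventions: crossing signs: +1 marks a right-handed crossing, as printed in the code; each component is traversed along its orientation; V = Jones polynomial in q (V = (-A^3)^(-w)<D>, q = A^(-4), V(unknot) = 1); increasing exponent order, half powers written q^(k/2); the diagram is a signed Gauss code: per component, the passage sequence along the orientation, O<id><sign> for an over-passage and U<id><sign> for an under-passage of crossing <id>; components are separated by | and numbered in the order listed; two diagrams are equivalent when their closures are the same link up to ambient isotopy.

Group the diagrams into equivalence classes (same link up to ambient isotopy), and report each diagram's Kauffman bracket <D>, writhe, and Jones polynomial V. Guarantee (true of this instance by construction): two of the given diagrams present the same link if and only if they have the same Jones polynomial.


classes: {D1, D3} | {D2}
V(D1) = 1 + q + q^2 + q^3  [14 crossings, <D> = 1 + A^4 + A^8 + A^12, w = +4]
V(D2) = q^-2 + 2 + q^2  (w 0, c 14, <D> = A^-8 + 2 + A^8)
V(D3) = 1 + q + q^2 + q^3  [14 crossings, <D> = 1 + A^4 + A^8 + A^12, w = +4]
note: 2 classes among 3 diagrams; unequal V(q) rules out equality


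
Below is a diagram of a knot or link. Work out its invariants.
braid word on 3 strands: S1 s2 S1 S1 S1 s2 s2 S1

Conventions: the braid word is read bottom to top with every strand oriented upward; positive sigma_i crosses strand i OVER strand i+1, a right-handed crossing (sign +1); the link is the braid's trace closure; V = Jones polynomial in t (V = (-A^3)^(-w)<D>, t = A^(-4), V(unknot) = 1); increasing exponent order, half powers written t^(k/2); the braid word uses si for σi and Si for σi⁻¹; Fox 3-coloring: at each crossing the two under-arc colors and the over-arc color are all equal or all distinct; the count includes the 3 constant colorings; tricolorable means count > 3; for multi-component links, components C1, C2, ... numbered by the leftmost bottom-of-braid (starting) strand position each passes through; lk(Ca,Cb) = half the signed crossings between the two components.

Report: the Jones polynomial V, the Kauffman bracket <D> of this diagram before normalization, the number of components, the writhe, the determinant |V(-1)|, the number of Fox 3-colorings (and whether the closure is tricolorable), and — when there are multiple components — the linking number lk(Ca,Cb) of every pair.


V(t) = -t^-6 + 2t^-5 - 4t^-4 + 5t^-3 - 4t^-2 + 5t^-1 - 3 + 2t - t^2
bracket: -A^-14 + 2A^-10 - 3A^-6 + 5A^-2 - 4A^2 + 5A^6 - 4A^10 + 2A^14 - A^18, w = -2
1 component, writhe -2, over 8 crossings
det 27, colorings 9 of 3^8 — tricolorable
observation: V spans 8 powers of t: at least 8 crossings in any diagram


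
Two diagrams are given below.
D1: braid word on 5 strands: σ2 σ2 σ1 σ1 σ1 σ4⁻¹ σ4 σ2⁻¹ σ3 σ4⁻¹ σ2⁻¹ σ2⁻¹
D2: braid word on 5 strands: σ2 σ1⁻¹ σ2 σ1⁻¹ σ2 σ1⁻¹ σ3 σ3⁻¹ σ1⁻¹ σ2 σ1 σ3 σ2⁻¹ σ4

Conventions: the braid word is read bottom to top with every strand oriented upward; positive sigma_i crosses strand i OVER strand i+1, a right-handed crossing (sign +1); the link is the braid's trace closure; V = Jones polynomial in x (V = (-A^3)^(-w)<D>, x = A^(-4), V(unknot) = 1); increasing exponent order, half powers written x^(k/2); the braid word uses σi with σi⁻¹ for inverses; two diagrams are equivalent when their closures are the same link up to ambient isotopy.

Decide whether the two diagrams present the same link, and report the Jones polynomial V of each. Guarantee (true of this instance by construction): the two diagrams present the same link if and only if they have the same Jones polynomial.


equivalent: no
V(D1) = x + x^3 - x^4  (w +2, c 12, <D> = -A^-10 + A^-6 + A^2)
V(D2) = -x^-3 + 2x^-2 - 2x^-1 + 3 - 2x + 2x^2 - x^3  (w +2, c 14, <D> = -A^-6 + 2A^-2 - 2A^2 + 3A^6 - 2A^10 + 2A^14 - A^18)
why: V(x) takes 2 values over 2 diagrams, fixing the grouping


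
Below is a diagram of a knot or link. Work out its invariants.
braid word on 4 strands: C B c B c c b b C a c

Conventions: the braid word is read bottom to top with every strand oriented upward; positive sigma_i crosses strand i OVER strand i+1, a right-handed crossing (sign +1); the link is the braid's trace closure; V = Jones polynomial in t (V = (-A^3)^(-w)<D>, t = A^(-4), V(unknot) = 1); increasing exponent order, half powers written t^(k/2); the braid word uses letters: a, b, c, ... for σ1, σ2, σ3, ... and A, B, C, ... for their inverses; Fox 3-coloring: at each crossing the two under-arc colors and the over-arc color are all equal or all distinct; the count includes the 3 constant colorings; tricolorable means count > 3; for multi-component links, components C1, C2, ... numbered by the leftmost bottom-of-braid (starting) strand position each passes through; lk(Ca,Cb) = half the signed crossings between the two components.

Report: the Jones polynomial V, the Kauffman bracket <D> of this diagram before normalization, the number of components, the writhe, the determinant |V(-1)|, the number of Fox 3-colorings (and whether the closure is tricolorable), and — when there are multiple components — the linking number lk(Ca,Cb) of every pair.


V(t) = t^-1 - 1 + 2t - 2t^2 + 2t^3 - 2t^4 + t^5
bracket: -A^-11 + 2A^-7 - 2A^-3 + 2A - 2A^5 + A^9 - A^13, w = +3
1 component, writhe +3, over 11 crossings
det 11, colorings 3 of 3^11 — not tricolorable
observation: V spans 6 powers of t: at least 6 crossings in any diagram


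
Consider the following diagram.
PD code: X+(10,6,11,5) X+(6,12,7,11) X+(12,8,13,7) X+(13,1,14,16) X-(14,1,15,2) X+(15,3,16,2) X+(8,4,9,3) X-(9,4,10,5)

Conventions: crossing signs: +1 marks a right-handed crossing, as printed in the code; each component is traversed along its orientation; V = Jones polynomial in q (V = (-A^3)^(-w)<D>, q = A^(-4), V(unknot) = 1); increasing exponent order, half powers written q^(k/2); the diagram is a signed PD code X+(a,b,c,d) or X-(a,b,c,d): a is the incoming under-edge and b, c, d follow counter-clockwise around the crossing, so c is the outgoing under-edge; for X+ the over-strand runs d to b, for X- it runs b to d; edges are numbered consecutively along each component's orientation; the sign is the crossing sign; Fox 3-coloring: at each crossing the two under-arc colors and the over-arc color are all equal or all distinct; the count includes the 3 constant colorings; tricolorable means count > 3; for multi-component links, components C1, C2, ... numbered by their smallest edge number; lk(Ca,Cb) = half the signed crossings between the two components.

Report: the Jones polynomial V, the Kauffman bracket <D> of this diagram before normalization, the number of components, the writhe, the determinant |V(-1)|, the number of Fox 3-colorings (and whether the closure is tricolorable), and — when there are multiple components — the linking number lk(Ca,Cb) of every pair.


V(q) = q + q^3 - q^4
bracket: -A^-4 + 1 + A^8, w = +4
1 component, writhe +4, over 8 crossings
det 3, colorings 9 of 3^8 — tricolorable
observation: the span of V is 3, forcing >= 3 crossings in any diagram


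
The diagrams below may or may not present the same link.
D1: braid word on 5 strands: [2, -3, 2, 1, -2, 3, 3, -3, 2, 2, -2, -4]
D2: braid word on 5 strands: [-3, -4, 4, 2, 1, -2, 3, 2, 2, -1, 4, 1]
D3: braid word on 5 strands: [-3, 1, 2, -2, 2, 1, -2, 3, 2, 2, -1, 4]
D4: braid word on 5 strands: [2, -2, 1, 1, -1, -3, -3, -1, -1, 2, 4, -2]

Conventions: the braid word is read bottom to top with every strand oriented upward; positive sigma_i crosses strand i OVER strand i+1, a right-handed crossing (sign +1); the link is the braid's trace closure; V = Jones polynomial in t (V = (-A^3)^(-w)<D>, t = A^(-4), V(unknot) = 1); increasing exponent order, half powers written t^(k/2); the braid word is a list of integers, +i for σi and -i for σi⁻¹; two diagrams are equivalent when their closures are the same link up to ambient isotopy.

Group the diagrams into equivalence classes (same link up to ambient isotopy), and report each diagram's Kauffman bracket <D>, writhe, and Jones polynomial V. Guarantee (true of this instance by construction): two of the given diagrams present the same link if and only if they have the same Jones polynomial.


grouping into links: {D1, D2, D3} | {D4}
V(D1) = 1 + t + t^2 + t^3  (w +2, c 12, <D> = A^-6 + A^-2 + A^2 + A^6)
V(D2) = 1 + t + t^2 + t^3  [12 crossings, <D> = 1 + A^4 + A^8 + A^12, w = +4]
V(D3) = 1 + t + t^2 + t^3  [12 crossings, <D> = 1 + A^4 + A^8 + A^12, w = +4]
D4 (bracket A^-6 + A^-2 + A^2 + A^6; 12 crossings at w = -2): V = t^-3 + t^-2 + t^-1 + 1
key observation: 2 classes among 4 diagrams; unequal V(t) rules out equality


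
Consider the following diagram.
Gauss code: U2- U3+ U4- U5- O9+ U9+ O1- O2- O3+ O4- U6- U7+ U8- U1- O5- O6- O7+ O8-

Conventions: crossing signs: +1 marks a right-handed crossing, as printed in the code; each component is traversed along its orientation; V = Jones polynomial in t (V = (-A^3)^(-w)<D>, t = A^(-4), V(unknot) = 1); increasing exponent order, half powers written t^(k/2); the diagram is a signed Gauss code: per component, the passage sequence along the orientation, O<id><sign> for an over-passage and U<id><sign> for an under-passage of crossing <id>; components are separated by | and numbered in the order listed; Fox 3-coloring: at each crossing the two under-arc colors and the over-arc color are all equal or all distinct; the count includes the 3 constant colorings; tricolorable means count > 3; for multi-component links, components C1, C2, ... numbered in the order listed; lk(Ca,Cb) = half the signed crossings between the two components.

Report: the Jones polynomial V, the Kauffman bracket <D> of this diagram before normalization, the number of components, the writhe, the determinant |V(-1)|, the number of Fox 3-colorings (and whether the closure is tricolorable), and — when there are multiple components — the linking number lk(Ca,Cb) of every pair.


V = -t^-4 + t^-3 + t^-1
<D> = -A^-5 - A^3 + A^7 (w = -3)
1 component over 9 crossings, w = -3
9 Fox colorings among 3^9, |V(-1)| = 3: tricolorable
why: w = -3 shifts under R1 moves; the (-A^3)^(3) factor cancels that in V


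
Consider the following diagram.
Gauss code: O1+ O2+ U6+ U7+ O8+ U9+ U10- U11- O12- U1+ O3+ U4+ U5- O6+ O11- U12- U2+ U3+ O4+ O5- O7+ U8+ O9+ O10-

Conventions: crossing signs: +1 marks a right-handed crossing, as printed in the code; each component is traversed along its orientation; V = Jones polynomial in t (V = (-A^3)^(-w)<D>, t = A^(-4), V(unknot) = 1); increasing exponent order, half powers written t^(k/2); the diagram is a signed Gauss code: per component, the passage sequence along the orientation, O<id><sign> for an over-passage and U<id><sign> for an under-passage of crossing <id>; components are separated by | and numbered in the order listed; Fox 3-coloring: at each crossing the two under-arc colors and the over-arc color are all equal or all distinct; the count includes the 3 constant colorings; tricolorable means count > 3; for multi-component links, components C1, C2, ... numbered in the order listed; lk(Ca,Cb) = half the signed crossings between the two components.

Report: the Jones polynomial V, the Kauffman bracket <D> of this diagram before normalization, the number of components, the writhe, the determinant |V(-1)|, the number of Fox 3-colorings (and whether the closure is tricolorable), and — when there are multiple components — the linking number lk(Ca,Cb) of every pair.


Jones polynomial: V(t) = t - t^2 + 2t^3 - t^4 + t^5 - t^6
<D> = -A^-12 + A^-8 - A^-4 + 2 - A^4 + A^8; writhe +4
components 1, writhe +4 (12 crossings)
3-colorings: 3 of 3^12, det 7 — not tricolorable
note: det 7 = |V(-1)|; not divisible by 3, so not tricolorable


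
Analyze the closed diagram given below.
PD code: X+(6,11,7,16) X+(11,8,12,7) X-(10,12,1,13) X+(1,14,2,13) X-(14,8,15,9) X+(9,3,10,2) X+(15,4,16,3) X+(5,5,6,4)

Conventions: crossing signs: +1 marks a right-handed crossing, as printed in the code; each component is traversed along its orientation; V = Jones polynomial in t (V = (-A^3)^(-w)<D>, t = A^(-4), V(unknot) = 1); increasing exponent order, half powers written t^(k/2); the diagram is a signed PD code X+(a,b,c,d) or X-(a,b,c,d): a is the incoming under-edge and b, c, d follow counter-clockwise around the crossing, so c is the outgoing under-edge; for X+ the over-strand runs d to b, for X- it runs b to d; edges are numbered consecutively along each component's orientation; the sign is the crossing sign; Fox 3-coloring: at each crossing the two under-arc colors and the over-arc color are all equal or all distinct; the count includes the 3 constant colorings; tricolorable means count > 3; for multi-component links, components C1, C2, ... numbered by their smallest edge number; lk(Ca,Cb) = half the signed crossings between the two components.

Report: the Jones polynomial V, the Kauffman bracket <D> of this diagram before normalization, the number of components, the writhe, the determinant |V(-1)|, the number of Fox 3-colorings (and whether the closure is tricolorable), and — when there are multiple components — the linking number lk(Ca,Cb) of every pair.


V = -t^(1/2) - t^(5/2)
<D> = -A^2 - A^10 (w = +4)
2 components over 8 crossings, w = +4
lk(C1,C2): +1
3 Fox colorings among 3^8, |V(-1)| = 2: not tricolorable
why: det 2 = |V(-1)|; not divisible by 3, so not tricolorable


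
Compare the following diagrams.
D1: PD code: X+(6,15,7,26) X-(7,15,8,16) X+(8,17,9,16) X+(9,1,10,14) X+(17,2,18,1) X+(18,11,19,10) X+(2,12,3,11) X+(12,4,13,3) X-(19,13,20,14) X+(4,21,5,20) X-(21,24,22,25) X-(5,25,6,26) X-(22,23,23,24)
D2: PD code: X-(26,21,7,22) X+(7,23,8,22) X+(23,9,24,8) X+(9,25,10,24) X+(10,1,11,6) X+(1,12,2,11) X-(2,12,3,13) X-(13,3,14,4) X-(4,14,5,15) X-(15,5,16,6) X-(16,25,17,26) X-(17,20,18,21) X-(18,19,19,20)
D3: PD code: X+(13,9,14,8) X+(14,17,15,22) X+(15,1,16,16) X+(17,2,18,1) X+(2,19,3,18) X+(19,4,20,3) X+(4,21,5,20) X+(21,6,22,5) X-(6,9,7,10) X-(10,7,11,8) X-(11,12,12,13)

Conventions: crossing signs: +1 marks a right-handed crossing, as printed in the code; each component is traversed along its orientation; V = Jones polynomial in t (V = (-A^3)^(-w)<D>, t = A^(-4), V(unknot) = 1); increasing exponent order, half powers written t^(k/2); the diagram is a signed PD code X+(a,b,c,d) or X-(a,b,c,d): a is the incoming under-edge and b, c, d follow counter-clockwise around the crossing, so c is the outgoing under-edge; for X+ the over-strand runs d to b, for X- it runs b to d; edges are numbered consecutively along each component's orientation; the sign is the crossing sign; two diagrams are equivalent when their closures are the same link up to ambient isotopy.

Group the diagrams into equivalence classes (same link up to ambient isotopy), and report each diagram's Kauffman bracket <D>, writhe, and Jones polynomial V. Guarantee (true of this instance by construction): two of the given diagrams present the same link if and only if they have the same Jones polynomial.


grouping into links: {D1} | {D2} | {D3}
V(D1) = -t^(3/2) - 2t^(7/2) + t^(9/2) - t^(11/2) + t^(13/2)  (w +3, c 13, <D> = -A^-17 + A^-13 - A^-9 + 2A^-5 + A^3)
D2 (bracket A^-7 + A; 13 crossings at w = -3): V = -t^(-5/2) - t^(-1/2)
V(D3) = -t^(5/2) - t^(9/2) + t^(11/2) - t^(13/2) + t^(15/2) - t^(17/2)  (w +5, c 11, <D> = A^-19 - A^-15 + A^-11 - A^-7 + A^-3 + A^5)
key observation: comparing 3 Jones polynomials yields 3 groups


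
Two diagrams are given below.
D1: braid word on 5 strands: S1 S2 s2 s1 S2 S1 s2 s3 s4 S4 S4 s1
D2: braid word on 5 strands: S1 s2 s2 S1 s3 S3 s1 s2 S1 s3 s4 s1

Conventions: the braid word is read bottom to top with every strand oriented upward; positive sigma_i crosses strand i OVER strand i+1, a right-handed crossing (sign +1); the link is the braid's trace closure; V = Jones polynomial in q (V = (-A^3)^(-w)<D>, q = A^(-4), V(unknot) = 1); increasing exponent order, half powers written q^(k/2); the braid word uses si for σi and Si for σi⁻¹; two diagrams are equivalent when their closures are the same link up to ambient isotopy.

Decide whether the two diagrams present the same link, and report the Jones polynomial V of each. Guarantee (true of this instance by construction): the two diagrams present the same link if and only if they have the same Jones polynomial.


equivalent: no
V(D1) = 1  (w 0, c 12, <D> = 1)
V(D2) = q + q^3 - q^4  (w +4, c 12, <D> = -A^-4 + 1 + A^8)
why: comparing 2 Jones polynomials yields 2 groups


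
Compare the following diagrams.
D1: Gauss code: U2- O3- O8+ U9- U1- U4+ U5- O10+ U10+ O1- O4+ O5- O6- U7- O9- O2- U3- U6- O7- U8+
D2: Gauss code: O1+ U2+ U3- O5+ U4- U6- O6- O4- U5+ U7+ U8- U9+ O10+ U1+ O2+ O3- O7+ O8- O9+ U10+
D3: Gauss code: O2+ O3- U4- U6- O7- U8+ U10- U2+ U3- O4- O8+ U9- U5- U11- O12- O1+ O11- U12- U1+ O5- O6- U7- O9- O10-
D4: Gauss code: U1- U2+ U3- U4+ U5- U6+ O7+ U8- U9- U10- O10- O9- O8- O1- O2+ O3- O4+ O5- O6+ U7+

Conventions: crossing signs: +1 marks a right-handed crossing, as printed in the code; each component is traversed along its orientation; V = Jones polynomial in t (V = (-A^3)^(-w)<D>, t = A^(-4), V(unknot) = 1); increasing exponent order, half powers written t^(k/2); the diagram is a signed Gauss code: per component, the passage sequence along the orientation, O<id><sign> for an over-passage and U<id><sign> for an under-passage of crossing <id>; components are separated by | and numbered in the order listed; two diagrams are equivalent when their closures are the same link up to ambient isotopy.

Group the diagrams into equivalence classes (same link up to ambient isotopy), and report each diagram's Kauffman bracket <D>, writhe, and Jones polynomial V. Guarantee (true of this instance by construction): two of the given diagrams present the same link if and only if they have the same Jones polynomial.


grouping into links: {D1, D3} | {D2} | {D4}
V(D1) = -t^-6 + t^-5 - t^-4 + 2t^-3 - t^-2 + t^-1  (w -4, c 10, <D> = A^-8 - A^-4 + 2 - A^4 + A^8 - A^12)
V(D2) = t + t^3 - t^4  [10 crossings, <D> = -A^-10 + A^-6 + A^2, w = +2]
V(D3) = -t^-6 + t^-5 - t^-4 + 2t^-3 - t^-2 + t^-1  (w -6, c 12, <D> = A^-14 - A^-10 + 2A^-6 - A^-2 + A^2 - A^6)
D4 (bracket A^-6; 10 crossings at w = -2): V = 1
key observation: 3 classes among 4 diagrams; unequal V(t) rules out equality


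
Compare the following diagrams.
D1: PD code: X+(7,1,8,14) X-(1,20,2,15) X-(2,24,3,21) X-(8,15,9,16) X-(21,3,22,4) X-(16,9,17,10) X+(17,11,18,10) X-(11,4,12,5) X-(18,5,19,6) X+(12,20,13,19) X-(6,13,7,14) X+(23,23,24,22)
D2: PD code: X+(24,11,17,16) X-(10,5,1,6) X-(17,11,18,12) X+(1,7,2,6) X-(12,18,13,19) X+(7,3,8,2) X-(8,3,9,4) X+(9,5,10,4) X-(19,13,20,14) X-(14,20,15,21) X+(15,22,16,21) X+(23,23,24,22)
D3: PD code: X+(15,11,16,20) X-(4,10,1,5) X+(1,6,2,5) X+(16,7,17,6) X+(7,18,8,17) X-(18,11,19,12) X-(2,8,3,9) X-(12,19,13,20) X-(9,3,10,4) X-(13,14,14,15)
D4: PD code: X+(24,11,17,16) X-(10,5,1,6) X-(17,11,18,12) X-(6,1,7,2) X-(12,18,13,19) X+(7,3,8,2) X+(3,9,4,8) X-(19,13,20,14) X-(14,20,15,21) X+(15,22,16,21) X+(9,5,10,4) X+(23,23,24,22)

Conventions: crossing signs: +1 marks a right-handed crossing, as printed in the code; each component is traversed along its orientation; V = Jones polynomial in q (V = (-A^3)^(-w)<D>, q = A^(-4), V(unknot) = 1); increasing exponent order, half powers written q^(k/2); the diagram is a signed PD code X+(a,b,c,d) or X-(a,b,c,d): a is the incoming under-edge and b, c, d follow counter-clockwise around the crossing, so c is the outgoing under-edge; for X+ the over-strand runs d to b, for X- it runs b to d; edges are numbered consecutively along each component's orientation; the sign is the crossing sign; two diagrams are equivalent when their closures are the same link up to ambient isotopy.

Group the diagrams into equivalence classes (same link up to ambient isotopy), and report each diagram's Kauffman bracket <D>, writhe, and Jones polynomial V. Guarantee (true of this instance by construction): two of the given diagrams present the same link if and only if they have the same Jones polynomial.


classes: {D1} | {D2, D4} | {D3}
V(D1) = q^-5 + 2q^-3 + q^-1  [12 crossings, <D> = A^-8 + 2 + A^8, w = -4]
V(D2) = q^-3 + q^-2 + q^-1 + 1  [12 crossings, <D> = 1 + A^4 + A^8 + A^12, w = 0]
V(D3) = q^-2 + 2 + q^2  [10 crossings, <D> = A^-14 + 2A^-6 + A^2, w = -2]
V(D4) = q^-3 + q^-2 + q^-1 + 1  [12 crossings, <D> = 1 + A^4 + A^8 + A^12, w = 0]
note: 3 values of V(q) split the 4 diagrams


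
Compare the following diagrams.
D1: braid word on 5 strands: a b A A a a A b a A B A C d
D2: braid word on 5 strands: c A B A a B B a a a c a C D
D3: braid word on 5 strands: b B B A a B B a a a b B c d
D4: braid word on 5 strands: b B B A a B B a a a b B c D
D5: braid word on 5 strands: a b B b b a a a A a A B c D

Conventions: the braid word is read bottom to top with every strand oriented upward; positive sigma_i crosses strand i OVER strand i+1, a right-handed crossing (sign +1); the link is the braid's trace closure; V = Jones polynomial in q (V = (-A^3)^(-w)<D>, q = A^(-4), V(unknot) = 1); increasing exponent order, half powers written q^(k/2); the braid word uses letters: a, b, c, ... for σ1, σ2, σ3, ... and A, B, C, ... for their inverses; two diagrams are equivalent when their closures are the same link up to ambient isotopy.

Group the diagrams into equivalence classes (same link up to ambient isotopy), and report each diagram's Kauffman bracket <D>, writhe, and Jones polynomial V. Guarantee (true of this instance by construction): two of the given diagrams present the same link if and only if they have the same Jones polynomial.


equivalence classes: {D1} | {D2, D3, D4} | {D5}
D1 (bracket 1; 14 crossings at w = 0): V = 1
D2 (bracket -A^-12 + A^-8 - A^-4 + 3 - A^4 + A^8 - A^12; 14 crossings at w = 0): V = -q^-3 + q^-2 - q^-1 + 3 - q + q^2 - q^3
V(D3) = -q^-3 + q^-2 - q^-1 + 3 - q + q^2 - q^3  [14 crossings, <D> = -A^-6 + A^-2 - A^2 + 3A^6 - A^10 + A^14 - A^18, w = +2]
V(D4) = -q^-3 + q^-2 - q^-1 + 3 - q + q^2 - q^3  [14 crossings, <D> = -A^-12 + A^-8 - A^-4 + 3 - A^4 + A^8 - A^12, w = 0]
D5 (bracket -A^-12 + A^-8 - A^-4 + 2 - A^4 + A^8; 14 crossings at w = +4): V = q - q^2 + 2q^3 - q^4 + q^5 - q^6
key observation: V(q) takes 3 values over 5 diagrams, fixing the grouping


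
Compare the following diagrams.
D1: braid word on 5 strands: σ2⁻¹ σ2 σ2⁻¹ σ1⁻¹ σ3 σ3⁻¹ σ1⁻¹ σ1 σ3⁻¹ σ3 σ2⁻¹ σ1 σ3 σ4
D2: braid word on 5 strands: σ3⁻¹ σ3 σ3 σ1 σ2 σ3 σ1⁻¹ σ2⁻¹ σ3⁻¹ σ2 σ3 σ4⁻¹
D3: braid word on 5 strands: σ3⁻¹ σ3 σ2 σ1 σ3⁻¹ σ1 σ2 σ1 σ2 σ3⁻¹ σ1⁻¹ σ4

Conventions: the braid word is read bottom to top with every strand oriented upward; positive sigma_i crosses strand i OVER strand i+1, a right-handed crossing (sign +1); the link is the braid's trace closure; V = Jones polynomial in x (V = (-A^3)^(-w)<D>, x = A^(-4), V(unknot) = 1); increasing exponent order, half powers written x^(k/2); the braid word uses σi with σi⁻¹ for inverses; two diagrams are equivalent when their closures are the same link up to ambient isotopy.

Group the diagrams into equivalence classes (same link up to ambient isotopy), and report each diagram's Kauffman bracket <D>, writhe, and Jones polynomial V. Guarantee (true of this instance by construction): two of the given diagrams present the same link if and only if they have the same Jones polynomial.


equivalence classes: {D1} | {D2} | {D3}
D1 (bracket 1; 14 crossings at w = 0): V = 1
V(D2) = x + x^3 - x^4  (w +2, c 12, <D> = -A^-10 + A^-6 + A^2)
V(D3) = x^-1 - 1 + 2x - 3x^2 + 3x^3 - 2x^4 + 2x^5 - x^6  (w +4, c 12, <D> = -A^-12 + 2A^-8 - 2A^-4 + 3 - 3A^4 + 2A^8 - A^12 + A^16)
observation: comparing 3 Jones polynomials yields 3 groups


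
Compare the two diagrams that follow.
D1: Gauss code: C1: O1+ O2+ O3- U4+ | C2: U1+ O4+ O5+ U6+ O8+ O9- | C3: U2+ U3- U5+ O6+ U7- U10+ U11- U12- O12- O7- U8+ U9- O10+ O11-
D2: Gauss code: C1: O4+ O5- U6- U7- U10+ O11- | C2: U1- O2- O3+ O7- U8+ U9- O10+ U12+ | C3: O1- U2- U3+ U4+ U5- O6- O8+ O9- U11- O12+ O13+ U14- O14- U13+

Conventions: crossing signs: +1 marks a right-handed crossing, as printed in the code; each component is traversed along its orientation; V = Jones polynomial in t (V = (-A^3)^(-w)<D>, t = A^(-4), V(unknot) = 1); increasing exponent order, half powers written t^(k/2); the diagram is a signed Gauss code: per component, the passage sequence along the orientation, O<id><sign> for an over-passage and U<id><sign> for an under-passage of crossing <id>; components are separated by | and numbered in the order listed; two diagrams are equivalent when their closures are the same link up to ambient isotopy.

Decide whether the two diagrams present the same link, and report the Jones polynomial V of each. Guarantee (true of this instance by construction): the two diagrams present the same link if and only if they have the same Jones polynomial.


equivalent: no
D1 (bracket A^-14 + 2A^-6 + A^2; 12 crossings at w = +2): V = t + 2t^3 + t^5
V(D2) = t^-3 + t^-2 + t^-1 + 1  (w -2, c 14, <D> = A^-6 + A^-2 + A^2 + A^6)
key observation: V(t) takes 2 values over 2 diagrams, fixing the grouping


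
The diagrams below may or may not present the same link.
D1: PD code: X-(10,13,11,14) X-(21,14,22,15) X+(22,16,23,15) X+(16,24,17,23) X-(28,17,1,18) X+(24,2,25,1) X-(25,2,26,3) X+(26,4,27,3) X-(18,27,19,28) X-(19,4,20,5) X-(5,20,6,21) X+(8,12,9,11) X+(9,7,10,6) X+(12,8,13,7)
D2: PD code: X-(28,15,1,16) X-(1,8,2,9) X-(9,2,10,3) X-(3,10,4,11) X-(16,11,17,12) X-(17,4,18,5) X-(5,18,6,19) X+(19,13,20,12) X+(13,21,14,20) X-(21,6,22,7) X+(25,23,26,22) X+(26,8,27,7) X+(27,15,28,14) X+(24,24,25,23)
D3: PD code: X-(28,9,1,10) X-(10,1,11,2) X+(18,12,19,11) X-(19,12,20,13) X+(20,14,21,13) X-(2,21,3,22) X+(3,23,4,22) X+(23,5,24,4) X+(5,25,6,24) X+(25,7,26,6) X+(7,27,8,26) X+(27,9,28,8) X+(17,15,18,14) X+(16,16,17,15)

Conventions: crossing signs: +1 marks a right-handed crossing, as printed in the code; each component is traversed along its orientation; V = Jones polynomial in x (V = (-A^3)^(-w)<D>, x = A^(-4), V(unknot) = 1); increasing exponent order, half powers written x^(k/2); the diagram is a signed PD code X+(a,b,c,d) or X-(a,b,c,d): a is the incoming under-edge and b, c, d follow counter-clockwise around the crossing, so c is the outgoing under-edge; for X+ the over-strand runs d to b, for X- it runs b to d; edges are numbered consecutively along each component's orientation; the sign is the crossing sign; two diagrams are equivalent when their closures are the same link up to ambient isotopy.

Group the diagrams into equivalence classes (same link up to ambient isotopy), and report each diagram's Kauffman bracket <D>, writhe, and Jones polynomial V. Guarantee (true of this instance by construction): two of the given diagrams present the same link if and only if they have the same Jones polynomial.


grouping into links: {D1} | {D2} | {D3}
V(D1) = 1  (w 0, c 14, <D> = 1)
V(D2) = -x^-6 + x^-5 - x^-4 + 2x^-3 - x^-2 + x^-1  (w -2, c 14, <D> = A^-2 - A^2 + 2A^6 - A^10 + A^14 - A^18)
D3 (bracket -A^2 + A^6 + A^14; 14 crossings at w = +6): V = x + x^3 - x^4
why: V(x) takes 3 values over 3 diagrams, fixing the grouping


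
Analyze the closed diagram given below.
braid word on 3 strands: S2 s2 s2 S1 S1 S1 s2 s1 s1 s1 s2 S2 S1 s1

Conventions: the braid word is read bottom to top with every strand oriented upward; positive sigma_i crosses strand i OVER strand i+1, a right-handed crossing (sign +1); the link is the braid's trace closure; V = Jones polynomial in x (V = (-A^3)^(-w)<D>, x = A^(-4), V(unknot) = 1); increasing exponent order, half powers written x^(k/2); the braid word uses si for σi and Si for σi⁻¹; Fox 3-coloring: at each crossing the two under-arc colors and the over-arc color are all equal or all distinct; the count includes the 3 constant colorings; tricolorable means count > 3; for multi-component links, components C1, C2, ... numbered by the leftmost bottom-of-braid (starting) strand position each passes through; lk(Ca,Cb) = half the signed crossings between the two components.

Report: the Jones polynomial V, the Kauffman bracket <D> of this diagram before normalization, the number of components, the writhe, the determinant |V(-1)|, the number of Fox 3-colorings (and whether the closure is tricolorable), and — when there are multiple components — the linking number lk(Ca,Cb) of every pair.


V(x) = -x^-1 + 2 - x + 2x^2 - x^3 + x^4 - x^5
bracket: -A^-14 + A^-10 - A^-6 + 2A^-2 - A^2 + 2A^6 - A^10, w = +2
1 component, writhe +2, over 14 crossings
det 9, colorings 9 of 3^14 — tricolorable
observation: inverse pairs cancel, leaving σ2 σ1⁻¹ σ1⁻¹ σ1⁻¹ σ2 σ1 σ1 σ1


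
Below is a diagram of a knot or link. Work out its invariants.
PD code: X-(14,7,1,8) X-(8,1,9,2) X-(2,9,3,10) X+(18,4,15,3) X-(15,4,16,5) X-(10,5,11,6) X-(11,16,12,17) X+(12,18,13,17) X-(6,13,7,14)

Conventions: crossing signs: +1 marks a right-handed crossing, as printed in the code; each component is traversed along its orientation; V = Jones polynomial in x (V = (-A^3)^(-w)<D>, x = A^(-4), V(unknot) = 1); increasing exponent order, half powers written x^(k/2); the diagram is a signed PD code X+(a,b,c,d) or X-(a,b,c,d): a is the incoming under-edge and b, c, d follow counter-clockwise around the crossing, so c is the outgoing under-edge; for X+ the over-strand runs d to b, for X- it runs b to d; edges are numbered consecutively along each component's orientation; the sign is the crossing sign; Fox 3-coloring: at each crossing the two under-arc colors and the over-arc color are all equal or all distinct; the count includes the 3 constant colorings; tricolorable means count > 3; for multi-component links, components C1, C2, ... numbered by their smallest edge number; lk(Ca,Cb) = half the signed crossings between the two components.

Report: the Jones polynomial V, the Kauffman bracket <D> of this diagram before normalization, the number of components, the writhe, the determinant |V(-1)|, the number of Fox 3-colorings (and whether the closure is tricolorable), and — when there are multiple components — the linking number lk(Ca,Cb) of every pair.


V(x) = x^(-15/2) - x^(-7/2) - x^(-5/2) - x^(-3/2)
bracket: A^-9 + A^-5 + A^-1 - A^15, w = -5
2 components, writhe -5, over 9 crossings
lk(C1,C2) = 0
det 0, colorings 9 of 3^9 — tricolorable
observation: span 6 respects span(V) <= c + mu - 1 = 10 for this 2-component diagram
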